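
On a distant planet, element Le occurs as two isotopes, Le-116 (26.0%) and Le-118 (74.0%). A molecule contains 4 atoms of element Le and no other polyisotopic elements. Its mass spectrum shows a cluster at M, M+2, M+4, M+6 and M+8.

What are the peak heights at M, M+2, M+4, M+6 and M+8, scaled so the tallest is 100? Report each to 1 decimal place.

1.1 : 12.3 : 52.7 : 100.0 : 71.2

Expanding (0.260 + 0.740)^4:
P(M) = 0.260^4 = 0.004570
P(M+2) = 4 × 0.260^3 × 0.740^1 = 0.052025
P(M+4) = 6 × 0.260^2 × 0.740^2 = 0.222107
P(M+6) = 4 × 0.260^1 × 0.740^3 = 0.421433
P(M+8) = 0.740^4 = 0.299866
The M+6 peak is largest (0.421433); scaling to 100 gives 1.1 : 12.3 : 52.7 : 100.0 : 71.2.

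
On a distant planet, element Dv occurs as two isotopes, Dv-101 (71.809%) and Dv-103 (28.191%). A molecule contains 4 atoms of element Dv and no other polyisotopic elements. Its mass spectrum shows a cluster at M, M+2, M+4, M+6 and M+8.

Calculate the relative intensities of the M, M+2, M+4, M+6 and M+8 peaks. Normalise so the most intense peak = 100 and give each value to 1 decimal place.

The 4 Dv atoms are independent, so intensities follow the terms of (0.71809 + 0.28191)^4.
P(M) = 0.71809^4 = 0.265898
P(M+2) = 4 × 0.71809^3 × 0.28191^1 = 0.417549
P(M+4) = 6 × 0.71809^2 × 0.28191^2 = 0.245884
P(M+6) = 4 × 0.71809^1 × 0.28191^3 = 0.064353
P(M+8) = 0.28191^4 = 0.006316
The M+2 peak is largest (0.417549); scaling to 100 gives 63.7 : 100.0 : 58.9 : 15.4 : 1.5.

63.7 : 100.0 : 58.9 : 15.4 : 1.5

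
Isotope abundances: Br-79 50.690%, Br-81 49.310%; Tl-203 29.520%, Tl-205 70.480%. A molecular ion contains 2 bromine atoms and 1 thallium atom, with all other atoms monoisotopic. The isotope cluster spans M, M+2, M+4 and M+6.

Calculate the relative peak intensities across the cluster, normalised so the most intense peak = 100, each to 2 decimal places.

17.88 : 77.50 : 100.00 : 40.41

Bromine pattern (n=2): 0.25694761 : 0.49990478 : 0.24314761
Thallium pattern (n=1): 0.2952 : 0.7048
Convolve the two distributions (both contribute in 2-u steps):
  M: 0.25694761×0.2952 = 0.075851
  M+2: 0.25694761×0.7048 + 0.49990478×0.2952 = 0.328669
  M+4: 0.49990478×0.7048 + 0.24314761×0.2952 = 0.424110
  M+6: 0.24314761×0.7048 = 0.171370
Scale to base peak (0.424110) = 100: 17.88 : 77.50 : 100.00 : 40.41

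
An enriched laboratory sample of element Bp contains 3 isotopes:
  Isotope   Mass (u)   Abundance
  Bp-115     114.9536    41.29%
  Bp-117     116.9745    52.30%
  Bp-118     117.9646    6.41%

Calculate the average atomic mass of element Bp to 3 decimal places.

116.204 u

Average mass = Σ (abundance × isotope mass) = 0.4129 × 114.9536 + 0.5230 × 116.9745 + 0.0641 × 117.9646
= 47.46434 + 61.17766 + 7.56153 = 116.20353 u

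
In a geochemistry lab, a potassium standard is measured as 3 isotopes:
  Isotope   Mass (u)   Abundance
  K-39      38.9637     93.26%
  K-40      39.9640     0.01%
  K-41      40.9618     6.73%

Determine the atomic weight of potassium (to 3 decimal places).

The abundance-weighted mean is 0.9326 × 38.9637 + 0.0001 × 39.9640 + 0.0673 × 40.9618
= 36.33755 + 0.00400 + 2.75673 = 39.09828 u

39.098 u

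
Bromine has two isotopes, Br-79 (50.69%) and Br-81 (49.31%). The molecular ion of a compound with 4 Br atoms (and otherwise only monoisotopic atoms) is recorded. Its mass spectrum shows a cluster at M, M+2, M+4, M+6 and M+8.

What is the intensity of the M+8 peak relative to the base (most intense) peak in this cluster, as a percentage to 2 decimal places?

15.77%

Binomial terms of (0.5069 + 0.4931)^4: M 0.0660, M+2 0.2569, M+4 0.3749, M+6 0.2431, M+8 0.0591 → M+4 is the base peak.
P(M+4) = C(4,2) × 0.5069^2 × 0.4931^2 = 6 × 0.25694761 × 0.24314761 = 0.374857 (base)
P(M+8) = C(4,4) × 0.5069^0 × 0.4931^4 = 1 × 1.0000 × 0.05912076 = 0.059121
Relative intensity = 0.059121 / 0.374857 × 100 = 15.77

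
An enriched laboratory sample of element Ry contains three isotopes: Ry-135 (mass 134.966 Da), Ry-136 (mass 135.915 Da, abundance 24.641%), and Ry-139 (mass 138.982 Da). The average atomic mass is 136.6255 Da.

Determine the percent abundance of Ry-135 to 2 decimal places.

39.86%

Let x and y be the fractions of Ry-135 and Ry-139. Then x + y = 1 − 0.24641 = 0.75359 and 134.966x + 138.982y = 136.6255 − 0.24641×135.915 = 103.13468485.
Substituting: 134.966x + 138.982(0.75359 − x) = 103.13468485
(134.966 − 138.982)x = -1.60076053  ⇒  x = 0.39860, y = 0.35499
Ry-135: 39.86%, Ry-139: 35.50%.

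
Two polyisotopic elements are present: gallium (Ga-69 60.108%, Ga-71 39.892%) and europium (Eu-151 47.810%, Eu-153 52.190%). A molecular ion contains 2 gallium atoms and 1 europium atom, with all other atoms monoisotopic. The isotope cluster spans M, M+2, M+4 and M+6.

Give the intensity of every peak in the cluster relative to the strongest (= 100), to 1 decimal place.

Gallium pattern (n=2): 0.36129717 : 0.47956567 : 0.15913717
Europium pattern (n=1): 0.4781 : 0.5219
Convolve the two distributions (both contribute in 2-u steps):
  M: 0.36129717×0.4781 = 0.172736
  M+2: 0.36129717×0.5219 + 0.47956567×0.4781 = 0.417841
  M+4: 0.47956567×0.5219 + 0.15913717×0.4781 = 0.326369
  M+6: 0.15913717×0.5219 = 0.083054
Scale to base peak (0.417841) = 100: 41.3 : 100.0 : 78.1 : 19.9

41.3 : 100.0 : 78.1 : 19.9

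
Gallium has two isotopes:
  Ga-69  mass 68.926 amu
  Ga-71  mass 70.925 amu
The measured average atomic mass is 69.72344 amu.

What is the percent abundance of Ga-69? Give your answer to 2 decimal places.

60.11%

With x = fraction of Ga-69 (so Ga-71 is 1 − x):
68.926·x + 70.925·(1 − x) = 69.72344
(68.926 − 70.925)·x = 69.72344 − 70.925
x = -1.20156 / -1.999 = 0.60108 → 60.11% Ga-69, 39.89% Ga-71.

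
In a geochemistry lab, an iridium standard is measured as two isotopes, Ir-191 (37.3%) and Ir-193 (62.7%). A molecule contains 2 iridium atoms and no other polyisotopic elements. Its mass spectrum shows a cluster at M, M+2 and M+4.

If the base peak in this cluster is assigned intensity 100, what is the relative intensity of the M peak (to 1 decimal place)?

29.7

(0.373 + 0.627)^2 gives M 0.1391, M+2 0.4677, M+4 0.3931; the largest is M+2.
P(M+2) = C(2,1) × 0.373^1 × 0.627^1 = 2 × 0.3730 × 0.6270 = 0.467742 (base)
P(M) = C(2,0) × 0.373^2 × 0.627^0 = 1 × 0.139129 × 1.0000 = 0.139129
Relative intensity = 0.139129 / 0.467742 × 100 = 29.7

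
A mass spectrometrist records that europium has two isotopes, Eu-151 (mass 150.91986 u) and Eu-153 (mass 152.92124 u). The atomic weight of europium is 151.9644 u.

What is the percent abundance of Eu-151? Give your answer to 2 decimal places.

Let x be the fractional abundance of Eu-151; then Eu-153 has abundance 1 − x.
150.91986·x + 152.92124·(1 − x) = 151.9644
(150.91986 − 152.92124)·x = 151.9644 − 152.92124
x = -0.95684 / -2.00138 = 0.47809 → 47.81% Eu-151, 52.19% Eu-153.

47.81%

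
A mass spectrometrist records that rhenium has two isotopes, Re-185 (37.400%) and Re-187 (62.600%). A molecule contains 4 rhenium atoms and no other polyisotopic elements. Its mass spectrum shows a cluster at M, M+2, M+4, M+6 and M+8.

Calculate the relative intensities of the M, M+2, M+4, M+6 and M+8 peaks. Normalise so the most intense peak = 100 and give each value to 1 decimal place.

Each Re atom is independently Re-185 (p = 0.37400) or Re-187 (q = 0.62600); the cluster is the binomial expansion (p + q)^4.
P(M) = 0.37400^4 = 0.019565
P(M+2) = 4 × 0.37400^3 × 0.62600^1 = 0.130993
P(M+4) = 6 × 0.37400^2 × 0.62600^2 = 0.328884
P(M+6) = 4 × 0.37400^1 × 0.62600^3 = 0.366990
P(M+8) = 0.62600^4 = 0.153567
The M+6 peak is largest (0.366990); scaling to 100 gives 5.3 : 35.7 : 89.6 : 100.0 : 41.8.

5.3 : 35.7 : 89.6 : 100.0 : 41.8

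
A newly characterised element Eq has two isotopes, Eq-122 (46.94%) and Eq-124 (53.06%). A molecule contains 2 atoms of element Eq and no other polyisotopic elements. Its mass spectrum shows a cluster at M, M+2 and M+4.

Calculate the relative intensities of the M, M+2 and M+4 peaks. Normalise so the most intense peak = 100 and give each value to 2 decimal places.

44.23 : 100.00 : 56.52

The 2 Eq atoms are independent, so intensities follow the terms of (0.4694 + 0.5306)^2.
P(M) = 0.4694^2 = 0.220336
P(M+2) = 2 × 0.4694^1 × 0.5306^1 = 0.498127
P(M+4) = 0.5306^2 = 0.281536
The M+2 peak is largest (0.498127); scaling to 100 gives 44.23 : 100.00 : 56.52.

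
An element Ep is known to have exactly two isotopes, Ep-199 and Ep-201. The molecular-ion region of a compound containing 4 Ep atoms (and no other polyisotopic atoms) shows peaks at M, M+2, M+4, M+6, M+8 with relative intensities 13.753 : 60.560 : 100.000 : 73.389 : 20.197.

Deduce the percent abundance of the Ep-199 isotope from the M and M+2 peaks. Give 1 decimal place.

If p is the fraction of Ep that is Ep-199, then I(M+2)/I(M) = [C(4,1)·p^3·(1−p)] / p^4 = 4·(1−p)/p = 60.560/13.753 = 4.4034
(1−p)/p = 4.4034/4 = 1.1009  ⇒  p = 1/(1 + 1.1009) = 0.4760
Ep-199: 47.6%, Ep-201: 52.4%.

47.6%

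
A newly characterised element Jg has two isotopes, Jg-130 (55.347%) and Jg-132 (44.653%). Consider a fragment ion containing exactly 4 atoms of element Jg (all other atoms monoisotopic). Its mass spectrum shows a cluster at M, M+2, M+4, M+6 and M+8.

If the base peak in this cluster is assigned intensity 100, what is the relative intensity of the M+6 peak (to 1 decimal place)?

Term probabilities: M 0.0938, M+2 0.3028, M+4 0.3665, M+6 0.1971, M+8 0.0398. Base peak = M+4.
P(M+4) = C(4,2) × 0.55347^2 × 0.44653^2 = 6 × 0.30632904 × 0.19938904 = 0.366472 (base)
P(M+6) = C(4,3) × 0.55347^1 × 0.44653^3 = 4 × 0.55347 × 0.08903319 = 0.197109
Relative intensity = 0.197109 / 0.366472 × 100 = 53.8

53.8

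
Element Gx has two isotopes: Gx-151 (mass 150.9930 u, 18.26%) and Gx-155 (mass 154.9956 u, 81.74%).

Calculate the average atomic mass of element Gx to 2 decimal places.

154.26 u

Average mass = Σ (abundance × isotope mass) = 0.1826 × 150.9930 + 0.8174 × 154.9956
= 27.57132 + 126.69340 = 154.26472 u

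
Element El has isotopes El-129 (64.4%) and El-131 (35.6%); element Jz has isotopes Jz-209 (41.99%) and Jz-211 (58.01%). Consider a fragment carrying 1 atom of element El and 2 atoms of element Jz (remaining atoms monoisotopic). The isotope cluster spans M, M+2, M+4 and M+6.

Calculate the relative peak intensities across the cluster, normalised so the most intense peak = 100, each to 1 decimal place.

Element El pattern (n=1): 0.6440 : 0.3560
Element Jz pattern (n=2): 0.17631601 : 0.48716798 : 0.33651601
Convolve the two distributions (both contribute in 2-u steps):
  M: 0.6440×0.17631601 = 0.113548
  M+2: 0.6440×0.48716798 + 0.3560×0.17631601 = 0.376505
  M+4: 0.6440×0.33651601 + 0.3560×0.48716798 = 0.390148
  M+6: 0.3560×0.33651601 = 0.119800
Scale to base peak (0.390148) = 100: 29.1 : 96.5 : 100.0 : 30.7

29.1 : 96.5 : 100.0 : 30.7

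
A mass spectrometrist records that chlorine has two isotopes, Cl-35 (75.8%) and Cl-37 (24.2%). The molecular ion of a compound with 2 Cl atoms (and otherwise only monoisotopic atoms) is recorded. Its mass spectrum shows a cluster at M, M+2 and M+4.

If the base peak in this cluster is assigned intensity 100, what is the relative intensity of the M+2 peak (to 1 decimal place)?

Term probabilities: M 0.5746, M+2 0.3669, M+4 0.0586. Base peak = M.
P(M) = C(2,0) × 0.758^2 × 0.242^0 = 1 × 0.574564 × 1.0000 = 0.574564 (base)
P(M+2) = C(2,1) × 0.758^1 × 0.242^1 = 2 × 0.7580 × 0.2420 = 0.366872
Relative intensity = 0.366872 / 0.574564 × 100 = 63.9

63.9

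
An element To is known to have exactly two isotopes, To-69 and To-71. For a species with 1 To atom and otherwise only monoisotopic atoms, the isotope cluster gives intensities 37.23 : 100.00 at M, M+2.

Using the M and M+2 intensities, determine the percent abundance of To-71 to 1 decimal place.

Write p for the To-69 fraction. I(M+2)/I(M) = [C(1,1)·p^0·(1−p)] / p^1 = 1·(1−p)/p = 100.00/37.23 = 2.6860
(1−p)/p = 2.6860/1 = 2.6860  ⇒  p = 1/(1 + 2.6860) = 0.2713
To-69: 27.1%, To-71: 72.9%.

72.9%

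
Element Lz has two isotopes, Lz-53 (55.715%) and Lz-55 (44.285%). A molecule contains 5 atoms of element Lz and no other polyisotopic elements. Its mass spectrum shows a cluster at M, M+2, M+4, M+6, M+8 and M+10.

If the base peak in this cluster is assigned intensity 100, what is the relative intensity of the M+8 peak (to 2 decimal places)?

Term probabilities: M 0.0537, M+2 0.2134, M+4 0.3392, M+6 0.2696, M+8 0.1071, M+10 0.0170. Base peak = M+4.
P(M+4) = C(5,2) × 0.55715^3 × 0.44285^2 = 10 × 0.17294834 × 0.19611612 = 0.339180 (base)
P(M+8) = C(5,4) × 0.55715^1 × 0.44285^4 = 5 × 0.55715 × 0.03846153 = 0.107144
Relative intensity = 0.107144 / 0.339180 × 100 = 31.59

31.59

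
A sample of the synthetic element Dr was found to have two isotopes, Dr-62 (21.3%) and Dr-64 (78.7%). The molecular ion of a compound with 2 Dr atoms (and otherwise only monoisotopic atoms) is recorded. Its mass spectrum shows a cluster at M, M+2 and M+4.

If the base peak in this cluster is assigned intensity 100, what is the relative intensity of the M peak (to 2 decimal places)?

7.33

Binomial terms of (0.213 + 0.787)^2: M 0.0454, M+2 0.3353, M+4 0.6194 → M+4 is the base peak.
P(M+4) = C(2,2) × 0.213^0 × 0.787^2 = 1 × 1.0000 × 0.619369 = 0.619369 (base)
P(M) = C(2,0) × 0.213^2 × 0.787^0 = 1 × 0.045369 × 1.0000 = 0.045369
Relative intensity = 0.045369 / 0.619369 × 100 = 7.33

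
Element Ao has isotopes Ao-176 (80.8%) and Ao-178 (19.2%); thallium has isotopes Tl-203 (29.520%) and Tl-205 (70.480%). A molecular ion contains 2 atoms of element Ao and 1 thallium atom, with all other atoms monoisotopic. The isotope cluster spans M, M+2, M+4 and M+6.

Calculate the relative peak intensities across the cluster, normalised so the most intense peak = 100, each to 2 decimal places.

34.93 : 100.00 : 41.61 : 4.71

Element Ao pattern (n=2): 0.652864 : 0.310272 : 0.036864
Thallium pattern (n=1): 0.2952 : 0.7048
Convolve the two distributions (both contribute in 2-u steps):
  M: 0.652864×0.2952 = 0.192725
  M+2: 0.652864×0.7048 + 0.310272×0.2952 = 0.551731
  M+4: 0.310272×0.7048 + 0.036864×0.2952 = 0.229562
  M+6: 0.036864×0.7048 = 0.025982
Scale to base peak (0.551731) = 100: 34.93 : 100.00 : 41.61 : 4.71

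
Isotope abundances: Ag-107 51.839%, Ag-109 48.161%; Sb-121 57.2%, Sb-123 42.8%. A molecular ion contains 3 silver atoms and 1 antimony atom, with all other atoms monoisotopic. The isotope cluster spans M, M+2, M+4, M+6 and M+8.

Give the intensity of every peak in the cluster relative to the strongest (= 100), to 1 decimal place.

Silver pattern (n=3): 0.13930601 : 0.38826655 : 0.36071887 : 0.11170857
Antimony pattern (n=1): 0.5720 : 0.4280
Convolve the two distributions (both contribute in 2-u steps):
  M: 0.13930601×0.5720 = 0.079683
  M+2: 0.13930601×0.4280 + 0.38826655×0.5720 = 0.281711
  M+4: 0.38826655×0.4280 + 0.36071887×0.5720 = 0.372509
  M+6: 0.36071887×0.4280 + 0.11170857×0.5720 = 0.218285
  M+8: 0.11170857×0.4280 = 0.047811
Scale to base peak (0.372509) = 100: 21.4 : 75.6 : 100.0 : 58.6 : 12.8

21.4 : 75.6 : 100.0 : 58.6 : 12.8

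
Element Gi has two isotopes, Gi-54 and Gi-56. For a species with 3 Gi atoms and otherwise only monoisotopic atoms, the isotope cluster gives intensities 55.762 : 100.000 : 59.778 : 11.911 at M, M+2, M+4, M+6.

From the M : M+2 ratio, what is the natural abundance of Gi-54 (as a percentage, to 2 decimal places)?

62.59%

Write p for the Gi-54 fraction. I(M+2)/I(M) = [C(3,1)·p^2·(1−p)] / p^3 = 3·(1−p)/p = 100.000/55.762 = 1.7933
(1−p)/p = 1.7933/3 = 0.5978  ⇒  p = 1/(1 + 0.5978) = 0.6259
Gi-54: 62.59%, Gi-56: 37.41%.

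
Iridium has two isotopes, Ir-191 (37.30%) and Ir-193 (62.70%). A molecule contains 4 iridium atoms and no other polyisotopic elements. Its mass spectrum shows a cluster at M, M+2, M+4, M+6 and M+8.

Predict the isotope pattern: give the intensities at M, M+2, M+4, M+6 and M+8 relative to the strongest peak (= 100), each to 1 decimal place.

Expanding (0.3730 + 0.6270)^4:
P(M) = 0.3730^4 = 0.019357
P(M+2) = 4 × 0.3730^3 × 0.6270^1 = 0.130153
P(M+4) = 6 × 0.3730^2 × 0.6270^2 = 0.328174
P(M+6) = 4 × 0.3730^1 × 0.6270^3 = 0.367766
P(M+8) = 0.6270^4 = 0.154550
The M+6 peak is largest (0.367766); scaling to 100 gives 5.3 : 35.4 : 89.2 : 100.0 : 42.0.

5.3 : 35.4 : 89.2 : 100.0 : 42.0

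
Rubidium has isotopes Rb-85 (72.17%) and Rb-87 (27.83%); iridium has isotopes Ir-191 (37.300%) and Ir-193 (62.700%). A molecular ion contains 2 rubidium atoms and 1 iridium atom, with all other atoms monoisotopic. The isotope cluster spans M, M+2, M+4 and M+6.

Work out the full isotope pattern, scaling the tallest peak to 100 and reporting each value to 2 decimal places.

40.78 : 100.00 : 58.93 : 10.19

Rubidium pattern (n=2): 0.52085089 : 0.40169822 : 0.07745089
Iridium pattern (n=1): 0.3730 : 0.6270
Convolve the two distributions (both contribute in 2-u steps):
  M: 0.52085089×0.3730 = 0.194277
  M+2: 0.52085089×0.6270 + 0.40169822×0.3730 = 0.476407
  M+4: 0.40169822×0.6270 + 0.07745089×0.3730 = 0.280754
  M+6: 0.07745089×0.6270 = 0.048562
Scale to base peak (0.476407) = 100: 40.78 : 100.00 : 58.93 : 10.19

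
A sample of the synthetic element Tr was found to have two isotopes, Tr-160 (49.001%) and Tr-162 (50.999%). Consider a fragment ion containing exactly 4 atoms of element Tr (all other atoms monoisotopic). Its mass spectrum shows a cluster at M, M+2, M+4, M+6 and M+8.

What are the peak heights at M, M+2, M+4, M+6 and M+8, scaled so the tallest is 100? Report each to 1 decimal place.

Expanding (0.49001 + 0.50999)^4:
P(M) = 0.49001^4 = 0.057653
P(M+2) = 4 × 0.49001^3 × 0.50999^1 = 0.240014
P(M+4) = 6 × 0.49001^2 × 0.50999^2 = 0.374701
P(M+6) = 4 × 0.49001^1 × 0.50999^3 = 0.259986
P(M+8) = 0.50999^4 = 0.067647
The M+4 peak is largest (0.374701); scaling to 100 gives 15.4 : 64.1 : 100.0 : 69.4 : 18.1.

15.4 : 64.1 : 100.0 : 69.4 : 18.1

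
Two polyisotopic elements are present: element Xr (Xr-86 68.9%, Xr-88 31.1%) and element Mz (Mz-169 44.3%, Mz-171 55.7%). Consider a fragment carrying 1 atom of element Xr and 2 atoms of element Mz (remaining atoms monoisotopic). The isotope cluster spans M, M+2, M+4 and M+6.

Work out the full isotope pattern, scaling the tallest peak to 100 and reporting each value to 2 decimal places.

Element Xr pattern (n=1): 0.6890 : 0.3110
Element Mz pattern (n=2): 0.196249 : 0.493502 : 0.310249
Convolve the two distributions (both contribute in 2-u steps):
  M: 0.6890×0.196249 = 0.135216
  M+2: 0.6890×0.493502 + 0.3110×0.196249 = 0.401056
  M+4: 0.6890×0.310249 + 0.3110×0.493502 = 0.367241
  M+6: 0.3110×0.310249 = 0.096487
Scale to base peak (0.401056) = 100: 33.71 : 100.00 : 91.57 : 24.06

33.71 : 100.00 : 91.57 : 24.06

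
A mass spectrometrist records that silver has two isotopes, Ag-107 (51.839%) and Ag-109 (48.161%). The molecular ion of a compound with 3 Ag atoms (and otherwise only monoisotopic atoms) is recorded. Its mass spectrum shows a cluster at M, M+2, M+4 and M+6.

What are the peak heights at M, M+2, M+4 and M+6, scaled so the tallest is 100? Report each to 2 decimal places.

Each Ag atom is independently Ag-107 (p = 0.51839) or Ag-109 (q = 0.48161); the cluster is the binomial expansion (p + q)^3.
P(M) = 0.51839^3 = 0.139306
P(M+2) = 3 × 0.51839^2 × 0.48161^1 = 0.388267
P(M+4) = 3 × 0.51839^1 × 0.48161^2 = 0.360719
P(M+6) = 0.48161^3 = 0.111709
The M+2 peak is largest (0.388267); scaling to 100 gives 35.88 : 100.00 : 92.90 : 28.77.

35.88 : 100.00 : 92.90 : 28.77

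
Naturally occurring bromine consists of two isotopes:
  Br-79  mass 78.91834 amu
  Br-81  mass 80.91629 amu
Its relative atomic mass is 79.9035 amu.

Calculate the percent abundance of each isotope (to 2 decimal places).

Br-79: 50.69%, Br-81: 49.31%

With x = fraction of Br-79 (so Br-81 is 1 − x):
78.91834·x + 80.91629·(1 − x) = 79.9035
(78.91834 − 80.91629)·x = 79.9035 − 80.91629
x = -1.01279 / -1.99795 = 0.50691 → 50.69% Br-79, 49.31% Br-81.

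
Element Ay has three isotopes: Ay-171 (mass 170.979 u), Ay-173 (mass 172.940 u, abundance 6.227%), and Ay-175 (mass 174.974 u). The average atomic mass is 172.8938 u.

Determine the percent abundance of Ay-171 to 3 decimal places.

48.900%

Let x and y be the fractions of Ay-171 and Ay-175. Then x + y = 1 − 0.06227 = 0.93773 and 170.979x + 174.974y = 172.8938 − 0.06227×172.940 = 162.1248262.
Substituting: 170.979x + 174.974(0.93773 − x) = 162.1248262
(170.979 − 174.974)x = -1.95354282  ⇒  x = 0.48900, y = 0.44873
Ay-171: 48.900%, Ay-175: 44.873%.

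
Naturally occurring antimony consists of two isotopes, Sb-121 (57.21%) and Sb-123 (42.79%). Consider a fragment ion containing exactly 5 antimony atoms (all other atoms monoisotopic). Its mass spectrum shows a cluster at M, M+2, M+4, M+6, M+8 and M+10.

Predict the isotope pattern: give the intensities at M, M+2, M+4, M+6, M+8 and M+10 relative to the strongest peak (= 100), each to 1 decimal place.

17.9 : 66.8 : 100.0 : 74.8 : 28.0 : 4.2

The 5 Sb atoms are independent, so intensities follow the terms of (0.5721 + 0.4279)^5.
P(M) = 0.5721^5 = 0.061286
P(M+2) = 5 × 0.5721^4 × 0.4279^1 = 0.229192
P(M+4) = 10 × 0.5721^3 × 0.4279^2 = 0.342847
P(M+6) = 10 × 0.5721^2 × 0.4279^3 = 0.256431
P(M+8) = 5 × 0.5721^1 × 0.4279^4 = 0.095898
P(M+10) = 0.4279^5 = 0.014345
The M+4 peak is largest (0.342847); scaling to 100 gives 17.9 : 66.8 : 100.0 : 74.8 : 28.0 : 4.2.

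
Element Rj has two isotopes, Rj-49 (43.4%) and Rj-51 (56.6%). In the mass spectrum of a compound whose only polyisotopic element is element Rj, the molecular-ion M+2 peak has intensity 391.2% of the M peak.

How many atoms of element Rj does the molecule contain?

With n Rj atoms, P(M+2)/P(M) = C(n,1)·p^(n−1)q / p^n = n·q/p = n · 0.566/0.434.
n = 3.912 × 0.434/0.566 = 3.00 ≈ 3

3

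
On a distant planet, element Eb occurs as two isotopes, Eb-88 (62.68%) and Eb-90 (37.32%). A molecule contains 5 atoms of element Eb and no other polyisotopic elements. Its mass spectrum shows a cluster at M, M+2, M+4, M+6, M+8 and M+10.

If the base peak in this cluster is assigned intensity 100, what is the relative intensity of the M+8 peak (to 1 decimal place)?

17.7

Binomial terms of (0.6268 + 0.3732)^5: M 0.0967, M+2 0.2880, M+4 0.3430, M+6 0.2042, M+8 0.0608, M+10 0.0072 → M+4 is the base peak.
P(M+4) = C(5,2) × 0.6268^3 × 0.3732^2 = 10 × 0.24625608 × 0.13927824 = 0.342981 (base)
P(M+8) = C(5,4) × 0.6268^1 × 0.3732^4 = 5 × 0.6268 × 0.01939843 = 0.060795
Relative intensity = 0.060795 / 0.342981 × 100 = 17.7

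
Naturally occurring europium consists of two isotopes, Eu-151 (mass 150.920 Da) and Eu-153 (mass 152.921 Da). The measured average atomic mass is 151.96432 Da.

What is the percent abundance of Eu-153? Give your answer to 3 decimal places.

Writing the weighted mean with unknown fraction x of Eu-151:
150.920·x + 152.921·(1 − x) = 151.96432
(150.920 − 152.921)·x = 151.96432 − 152.921
x = -0.95668 / -2.001 = 0.47810 → 47.810% Eu-151, 52.190% Eu-153.

52.190%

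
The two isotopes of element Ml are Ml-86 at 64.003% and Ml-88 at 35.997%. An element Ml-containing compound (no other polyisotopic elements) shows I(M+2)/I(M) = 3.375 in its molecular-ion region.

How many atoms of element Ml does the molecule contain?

For n independent Ml atoms, I(M+2)/I(M) = n · (abundance Ml-88) / (abundance Ml-86) = n · 0.35997/0.64003.
n = 3.375 × 0.64003/0.35997 = 6.00 ≈ 6

6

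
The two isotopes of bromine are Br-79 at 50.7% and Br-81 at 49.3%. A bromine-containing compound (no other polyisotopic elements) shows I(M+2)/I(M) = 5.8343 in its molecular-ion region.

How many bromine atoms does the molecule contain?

6

The M+2/M ratio from n Br atoms is n · q/p = n · 0.493/0.507.
n = 5.8343 × 0.507/0.493 = 6.00 ≈ 6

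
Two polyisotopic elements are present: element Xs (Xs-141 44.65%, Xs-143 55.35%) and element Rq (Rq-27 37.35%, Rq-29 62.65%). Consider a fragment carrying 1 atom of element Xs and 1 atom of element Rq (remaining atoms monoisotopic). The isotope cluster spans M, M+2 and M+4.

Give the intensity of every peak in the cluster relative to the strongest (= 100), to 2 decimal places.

Element Xs pattern (n=1): 0.4465 : 0.5535
Element Rq pattern (n=1): 0.3735 : 0.6265
Convolve the two distributions (both contribute in 2-u steps):
  M: 0.4465×0.3735 = 0.166768
  M+2: 0.4465×0.6265 + 0.5535×0.3735 = 0.486465
  M+4: 0.5535×0.6265 = 0.346768
Scale to base peak (0.486465) = 100: 34.28 : 100.00 : 71.28

34.28 : 100.00 : 71.28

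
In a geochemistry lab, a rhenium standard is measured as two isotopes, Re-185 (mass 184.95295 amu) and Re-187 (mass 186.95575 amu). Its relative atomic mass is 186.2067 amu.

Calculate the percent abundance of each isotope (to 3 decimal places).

Let x be the fractional abundance of Re-185; then Re-187 has abundance 1 − x.
184.95295·x + 186.95575·(1 − x) = 186.2067
(184.95295 − 186.95575)·x = 186.2067 − 186.95575
x = -0.74905 / -2.00280 = 0.37400 → 37.400% Re-185, 62.600% Re-187.

Re-185: 37.400%, Re-187: 62.600%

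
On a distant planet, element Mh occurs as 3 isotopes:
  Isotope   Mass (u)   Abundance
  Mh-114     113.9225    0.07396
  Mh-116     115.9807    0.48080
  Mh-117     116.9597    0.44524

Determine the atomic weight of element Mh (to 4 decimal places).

Ar = Σ fᵢ·mᵢ = 0.07396 × 113.9225 + 0.48080 × 115.9807 + 0.44524 × 116.9597
= 8.42571 + 55.76352 + 52.07514 = 116.26437 u

116.2644 u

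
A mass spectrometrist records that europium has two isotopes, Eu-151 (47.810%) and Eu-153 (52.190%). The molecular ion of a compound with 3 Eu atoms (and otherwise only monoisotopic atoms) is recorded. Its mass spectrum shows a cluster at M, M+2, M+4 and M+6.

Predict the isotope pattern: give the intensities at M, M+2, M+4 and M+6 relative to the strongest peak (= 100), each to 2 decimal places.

Each Eu atom is independently Eu-151 (p = 0.47810) or Eu-153 (q = 0.52190); the cluster is the binomial expansion (p + q)^3.
P(M) = 0.47810^3 = 0.109284
P(M+2) = 3 × 0.47810^2 × 0.52190^1 = 0.357887
P(M+4) = 3 × 0.47810^1 × 0.52190^2 = 0.390674
P(M+6) = 0.52190^3 = 0.142155
The M+4 peak is largest (0.390674); scaling to 100 gives 27.97 : 91.61 : 100.00 : 36.39.

27.97 : 91.61 : 100.00 : 36.39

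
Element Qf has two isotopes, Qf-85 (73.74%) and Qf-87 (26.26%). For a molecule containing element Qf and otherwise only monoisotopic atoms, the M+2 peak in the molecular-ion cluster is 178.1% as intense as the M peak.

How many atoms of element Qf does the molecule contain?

5

The M+2/M ratio from n Qf atoms is n · q/p = n · 0.2626/0.7374.
n = 1.781 × 0.7374/0.2626 = 5.00 ≈ 5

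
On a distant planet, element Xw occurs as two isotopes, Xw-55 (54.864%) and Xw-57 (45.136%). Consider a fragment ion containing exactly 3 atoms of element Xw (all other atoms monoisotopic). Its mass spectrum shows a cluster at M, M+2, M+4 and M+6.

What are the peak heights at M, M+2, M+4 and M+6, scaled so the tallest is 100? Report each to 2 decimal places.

Expanding (0.54864 + 0.45136)^3:
P(M) = 0.54864^3 = 0.165144
P(M+2) = 3 × 0.54864^2 × 0.45136^1 = 0.407586
P(M+4) = 3 × 0.54864^1 × 0.45136^2 = 0.335316
P(M+6) = 0.45136^3 = 0.091954
The M+2 peak is largest (0.407586); scaling to 100 gives 40.52 : 100.00 : 82.27 : 22.56.

40.52 : 100.00 : 82.27 : 22.56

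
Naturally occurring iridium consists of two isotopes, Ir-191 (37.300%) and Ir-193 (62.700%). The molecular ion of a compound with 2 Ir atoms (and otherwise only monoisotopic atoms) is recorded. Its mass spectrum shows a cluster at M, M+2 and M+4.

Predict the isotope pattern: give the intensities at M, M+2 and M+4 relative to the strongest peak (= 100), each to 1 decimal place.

29.7 : 100.0 : 84.0

Expanding (0.37300 + 0.62700)^2:
P(M) = 0.37300^2 = 0.139129
P(M+2) = 2 × 0.37300^1 × 0.62700^1 = 0.467742
P(M+4) = 0.62700^2 = 0.393129
The M+2 peak is largest (0.467742); scaling to 100 gives 29.7 : 100.0 : 84.0.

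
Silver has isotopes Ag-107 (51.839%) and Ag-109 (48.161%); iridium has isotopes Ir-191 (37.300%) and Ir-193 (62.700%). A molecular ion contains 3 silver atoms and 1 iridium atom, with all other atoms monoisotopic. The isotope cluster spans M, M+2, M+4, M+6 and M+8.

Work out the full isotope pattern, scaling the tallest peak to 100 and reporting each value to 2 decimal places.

13.75 : 61.42 : 100.00 : 70.86 : 18.53

Silver pattern (n=3): 0.13930601 : 0.38826655 : 0.36071887 : 0.11170857
Iridium pattern (n=1): 0.3730 : 0.6270
Convolve the two distributions (both contribute in 2-u steps):
  M: 0.13930601×0.3730 = 0.051961
  M+2: 0.13930601×0.6270 + 0.38826655×0.3730 = 0.232168
  M+4: 0.38826655×0.6270 + 0.36071887×0.3730 = 0.377991
  M+6: 0.36071887×0.6270 + 0.11170857×0.3730 = 0.267838
  M+8: 0.11170857×0.6270 = 0.070041
Scale to base peak (0.377991) = 100: 13.75 : 61.42 : 100.00 : 70.86 : 18.53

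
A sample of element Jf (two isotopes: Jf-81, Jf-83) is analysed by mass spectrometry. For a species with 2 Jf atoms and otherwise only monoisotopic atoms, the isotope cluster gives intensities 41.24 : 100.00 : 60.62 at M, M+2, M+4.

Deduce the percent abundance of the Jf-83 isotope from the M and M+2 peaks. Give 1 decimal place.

54.8%

Let p = fractional abundance of Jf-81. I(M+2)/I(M) = [C(2,1)·p^1·(1−p)] / p^2 = 2·(1−p)/p = 100.00/41.24 = 2.4248
(1−p)/p = 2.4248/2 = 1.2124  ⇒  p = 1/(1 + 1.2124) = 0.4520
Jf-81: 45.2%, Jf-83: 54.8%.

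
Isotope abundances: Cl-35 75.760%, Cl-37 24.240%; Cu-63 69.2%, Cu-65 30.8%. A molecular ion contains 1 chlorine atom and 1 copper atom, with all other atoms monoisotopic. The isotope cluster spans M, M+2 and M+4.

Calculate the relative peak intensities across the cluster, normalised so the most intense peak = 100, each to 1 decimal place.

100.0 : 76.5 : 14.2

Chlorine pattern (n=1): 0.7576 : 0.2424
Copper pattern (n=1): 0.6920 : 0.3080
Convolve the two distributions (both contribute in 2-u steps):
  M: 0.7576×0.6920 = 0.524259
  M+2: 0.7576×0.3080 + 0.2424×0.6920 = 0.401082
  M+4: 0.2424×0.3080 = 0.074659
Scale to base peak (0.524259) = 100: 100.0 : 76.5 : 14.2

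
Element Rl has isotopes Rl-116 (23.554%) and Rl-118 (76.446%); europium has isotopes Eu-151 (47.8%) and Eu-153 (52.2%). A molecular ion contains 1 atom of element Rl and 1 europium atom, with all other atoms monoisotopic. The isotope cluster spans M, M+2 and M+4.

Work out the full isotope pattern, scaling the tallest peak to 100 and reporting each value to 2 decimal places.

Element Rl pattern (n=1): 0.23554 : 0.76446
Europium pattern (n=1): 0.4780 : 0.5220
Convolve the two distributions (both contribute in 2-u steps):
  M: 0.23554×0.4780 = 0.112588
  M+2: 0.23554×0.5220 + 0.76446×0.4780 = 0.488364
  M+4: 0.76446×0.5220 = 0.399048
Scale to base peak (0.488364) = 100: 23.05 : 100.00 : 81.71

23.05 : 100.00 : 81.71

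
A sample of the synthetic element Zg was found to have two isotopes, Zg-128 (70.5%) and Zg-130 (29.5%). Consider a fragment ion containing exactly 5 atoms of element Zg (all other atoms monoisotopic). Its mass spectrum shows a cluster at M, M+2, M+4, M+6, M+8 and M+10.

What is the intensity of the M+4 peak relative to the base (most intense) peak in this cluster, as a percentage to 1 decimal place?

Binomial terms of (0.705 + 0.295)^5: M 0.1742, M+2 0.3644, M+4 0.3049, M+6 0.1276, M+8 0.0267, M+10 0.0022 → M+2 is the base peak.
P(M+2) = C(5,1) × 0.705^4 × 0.295^1 = 5 × 0.24703385 × 0.2950 = 0.364375 (base)
P(M+4) = C(5,2) × 0.705^3 × 0.295^2 = 10 × 0.35040262 × 0.087025 = 0.304938
Relative intensity = 0.304938 / 0.364375 × 100 = 83.7

83.7%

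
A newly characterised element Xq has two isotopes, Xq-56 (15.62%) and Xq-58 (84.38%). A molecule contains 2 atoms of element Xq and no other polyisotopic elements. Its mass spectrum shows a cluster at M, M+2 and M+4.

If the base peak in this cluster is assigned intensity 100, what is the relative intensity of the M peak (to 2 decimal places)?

3.43

(0.1562 + 0.8438)^2 gives M 0.0244, M+2 0.2636, M+4 0.7120; the largest is M+4.
P(M+4) = C(2,2) × 0.1562^0 × 0.8438^2 = 1 × 1.0000 × 0.71199844 = 0.711998 (base)
P(M) = C(2,0) × 0.1562^2 × 0.8438^0 = 1 × 0.02439844 × 1.0000 = 0.024398
Relative intensity = 0.024398 / 0.711998 × 100 = 3.43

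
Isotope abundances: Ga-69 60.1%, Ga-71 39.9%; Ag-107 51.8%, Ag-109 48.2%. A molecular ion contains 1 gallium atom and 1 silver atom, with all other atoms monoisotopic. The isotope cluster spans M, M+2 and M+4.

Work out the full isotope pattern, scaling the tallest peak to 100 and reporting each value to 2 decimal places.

Gallium pattern (n=1): 0.6010 : 0.3990
Silver pattern (n=1): 0.5180 : 0.4820
Convolve the two distributions (both contribute in 2-u steps):
  M: 0.6010×0.5180 = 0.311318
  M+2: 0.6010×0.4820 + 0.3990×0.5180 = 0.496364
  M+4: 0.3990×0.4820 = 0.192318
Scale to base peak (0.496364) = 100: 62.72 : 100.00 : 38.75

62.72 : 100.00 : 38.75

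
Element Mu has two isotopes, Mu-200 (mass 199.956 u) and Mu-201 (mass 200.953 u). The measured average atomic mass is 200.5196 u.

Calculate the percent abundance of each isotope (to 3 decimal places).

Let x be the fractional abundance of Mu-200; then Mu-201 has abundance 1 − x.
199.956·x + 200.953·(1 − x) = 200.5196
(199.956 − 200.953)·x = 200.5196 − 200.953
x = -0.4334 / -0.997 = 0.43470 → 43.470% Mu-200, 56.530% Mu-201.

Mu-200: 43.470%, Mu-201: 56.530%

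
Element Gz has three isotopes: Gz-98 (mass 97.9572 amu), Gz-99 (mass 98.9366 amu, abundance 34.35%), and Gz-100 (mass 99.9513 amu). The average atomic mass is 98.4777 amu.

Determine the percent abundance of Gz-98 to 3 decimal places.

56.419%

The remaining 65.65% is split between Gz-98 (fraction x) and Gz-100 (fraction 0.6565 − x).
Substituting: 97.9572x + 99.9513(0.6565 − x) = 64.4929779
(97.9572 − 99.9513)x = -1.12505055  ⇒  x = 0.56419, y = 0.09231
Gz-98: 56.419%, Gz-100: 9.231%.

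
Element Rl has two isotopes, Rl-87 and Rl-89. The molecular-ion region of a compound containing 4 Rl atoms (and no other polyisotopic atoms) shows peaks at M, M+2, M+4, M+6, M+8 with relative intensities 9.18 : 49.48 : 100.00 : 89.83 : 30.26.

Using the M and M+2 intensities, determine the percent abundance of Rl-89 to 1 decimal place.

57.4%

Write p for the Rl-87 fraction. I(M+2)/I(M) = [C(4,1)·p^3·(1−p)] / p^4 = 4·(1−p)/p = 49.48/9.18 = 5.3900
(1−p)/p = 5.3900/4 = 1.3475  ⇒  p = 1/(1 + 1.3475) = 0.4260
Rl-87: 42.6%, Rl-89: 57.4%.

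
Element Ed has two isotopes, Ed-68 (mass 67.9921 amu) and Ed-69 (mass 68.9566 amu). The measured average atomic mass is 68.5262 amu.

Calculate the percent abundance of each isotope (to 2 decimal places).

Let x be the fractional abundance of Ed-68; then Ed-69 has abundance 1 − x.
67.9921·x + 68.9566·(1 − x) = 68.5262
(67.9921 − 68.9566)·x = 68.5262 − 68.9566
x = -0.4304 / -0.9645 = 0.44624 → 44.62% Ed-68, 55.38% Ed-69.

Ed-68: 44.62%, Ed-69: 55.38%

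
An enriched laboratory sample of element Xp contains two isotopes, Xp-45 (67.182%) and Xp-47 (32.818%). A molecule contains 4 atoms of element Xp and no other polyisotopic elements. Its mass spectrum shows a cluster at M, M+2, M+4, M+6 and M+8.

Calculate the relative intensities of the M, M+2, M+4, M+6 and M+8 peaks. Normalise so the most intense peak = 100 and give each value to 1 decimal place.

Expanding (0.67182 + 0.32818)^4:
P(M) = 0.67182^4 = 0.203710
P(M+2) = 4 × 0.67182^3 × 0.32818^1 = 0.398044
P(M+4) = 6 × 0.67182^2 × 0.32818^2 = 0.291663
P(M+6) = 4 × 0.67182^1 × 0.32818^3 = 0.094984
P(M+8) = 0.32818^4 = 0.011600
The M+2 peak is largest (0.398044); scaling to 100 gives 51.2 : 100.0 : 73.3 : 23.9 : 2.9.

51.2 : 100.0 : 73.3 : 23.9 : 2.9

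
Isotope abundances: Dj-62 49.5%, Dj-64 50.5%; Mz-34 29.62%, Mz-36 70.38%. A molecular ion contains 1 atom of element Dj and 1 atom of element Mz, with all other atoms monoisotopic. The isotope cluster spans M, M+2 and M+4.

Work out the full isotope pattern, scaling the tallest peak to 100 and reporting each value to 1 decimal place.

29.4 : 100.0 : 71.4

Element Dj pattern (n=1): 0.4950 : 0.5050
Element Mz pattern (n=1): 0.2962 : 0.7038
Convolve the two distributions (both contribute in 2-u steps):
  M: 0.4950×0.2962 = 0.146619
  M+2: 0.4950×0.7038 + 0.5050×0.2962 = 0.497962
  M+4: 0.5050×0.7038 = 0.355419
Scale to base peak (0.497962) = 100: 29.4 : 100.0 : 71.4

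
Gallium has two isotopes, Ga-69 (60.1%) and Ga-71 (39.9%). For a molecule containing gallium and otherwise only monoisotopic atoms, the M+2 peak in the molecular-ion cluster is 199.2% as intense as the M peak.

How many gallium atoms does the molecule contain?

3

The M+2/M ratio from n Ga atoms is n · q/p = n · 0.399/0.601.
n = 1.992 × 0.601/0.399 = 3.00 ≈ 3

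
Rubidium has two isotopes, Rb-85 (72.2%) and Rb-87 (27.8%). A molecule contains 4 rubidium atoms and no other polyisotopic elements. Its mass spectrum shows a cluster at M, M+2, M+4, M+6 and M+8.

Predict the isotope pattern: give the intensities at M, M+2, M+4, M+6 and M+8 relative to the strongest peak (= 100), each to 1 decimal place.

64.9 : 100.0 : 57.8 : 14.8 : 1.4

Expanding (0.722 + 0.278)^4:
P(M) = 0.722^4 = 0.271737
P(M+2) = 4 × 0.722^3 × 0.278^1 = 0.418520
P(M+4) = 6 × 0.722^2 × 0.278^2 = 0.241721
P(M+6) = 4 × 0.722^1 × 0.278^3 = 0.062049
P(M+8) = 0.278^4 = 0.005973
The M+2 peak is largest (0.418520); scaling to 100 gives 64.9 : 100.0 : 57.8 : 14.8 : 1.4.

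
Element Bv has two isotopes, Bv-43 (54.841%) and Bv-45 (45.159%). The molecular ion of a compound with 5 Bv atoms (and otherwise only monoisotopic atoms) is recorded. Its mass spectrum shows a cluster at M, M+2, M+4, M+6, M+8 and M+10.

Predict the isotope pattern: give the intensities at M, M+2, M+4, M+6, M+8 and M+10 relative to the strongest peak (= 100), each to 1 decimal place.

14.7 : 60.7 : 100.0 : 82.3 : 33.9 : 5.6

The 5 Bv atoms are independent, so intensities follow the terms of (0.54841 + 0.45159)^5.
P(M) = 0.54841^5 = 0.049605
P(M+2) = 5 × 0.54841^4 × 0.45159^1 = 0.204238
P(M+4) = 10 × 0.54841^3 × 0.45159^2 = 0.336360
P(M+6) = 10 × 0.54841^2 × 0.45159^3 = 0.276977
P(M+8) = 5 × 0.54841^1 × 0.45159^4 = 0.114039
P(M+10) = 0.45159^5 = 0.018781
The M+4 peak is largest (0.336360); scaling to 100 gives 14.7 : 60.7 : 100.0 : 82.3 : 33.9 : 5.6.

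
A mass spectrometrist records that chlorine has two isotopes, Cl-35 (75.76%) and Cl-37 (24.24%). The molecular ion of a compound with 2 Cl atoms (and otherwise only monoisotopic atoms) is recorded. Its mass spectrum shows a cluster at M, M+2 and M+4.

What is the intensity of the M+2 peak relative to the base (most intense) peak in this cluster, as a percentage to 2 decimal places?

63.99%

Term probabilities: M 0.5740, M+2 0.3673, M+4 0.0588. Base peak = M.
P(M) = C(2,0) × 0.7576^2 × 0.2424^0 = 1 × 0.57395776 × 1.0000 = 0.573958 (base)
P(M+2) = C(2,1) × 0.7576^1 × 0.2424^1 = 2 × 0.7576 × 0.2424 = 0.367284
Relative intensity = 0.367284 / 0.573958 × 100 = 63.99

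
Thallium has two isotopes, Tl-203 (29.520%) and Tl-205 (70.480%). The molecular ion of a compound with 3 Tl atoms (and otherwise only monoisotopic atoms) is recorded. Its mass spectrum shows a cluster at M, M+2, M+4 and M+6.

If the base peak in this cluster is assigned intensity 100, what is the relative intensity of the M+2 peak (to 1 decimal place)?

Term probabilities: M 0.0257, M+2 0.1843, M+4 0.4399, M+6 0.3501. Base peak = M+4.
P(M+4) = C(3,2) × 0.29520^1 × 0.70480^2 = 3 × 0.2952 × 0.49674304 = 0.439916 (base)
P(M+2) = C(3,1) × 0.29520^2 × 0.70480^1 = 3 × 0.08714304 × 0.7048 = 0.184255
Relative intensity = 0.184255 / 0.439916 × 100 = 41.9

41.9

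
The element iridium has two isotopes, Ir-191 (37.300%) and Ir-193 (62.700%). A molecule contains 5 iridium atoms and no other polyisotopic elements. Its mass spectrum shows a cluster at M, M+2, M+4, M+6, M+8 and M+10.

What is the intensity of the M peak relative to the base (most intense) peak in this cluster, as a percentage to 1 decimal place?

(0.37300 + 0.62700)^5 gives M 0.0072, M+2 0.0607, M+4 0.2040, M+6 0.3429, M+8 0.2882, M+10 0.0969; the largest is M+6.
P(M+6) = C(5,3) × 0.37300^2 × 0.62700^3 = 10 × 0.139129 × 0.24649188 = 0.342942 (base)
P(M) = C(5,0) × 0.37300^5 × 0.62700^0 = 1 × 0.00722012 × 1.0000 = 0.007220
Relative intensity = 0.007220 / 0.342942 × 100 = 2.1

2.1%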